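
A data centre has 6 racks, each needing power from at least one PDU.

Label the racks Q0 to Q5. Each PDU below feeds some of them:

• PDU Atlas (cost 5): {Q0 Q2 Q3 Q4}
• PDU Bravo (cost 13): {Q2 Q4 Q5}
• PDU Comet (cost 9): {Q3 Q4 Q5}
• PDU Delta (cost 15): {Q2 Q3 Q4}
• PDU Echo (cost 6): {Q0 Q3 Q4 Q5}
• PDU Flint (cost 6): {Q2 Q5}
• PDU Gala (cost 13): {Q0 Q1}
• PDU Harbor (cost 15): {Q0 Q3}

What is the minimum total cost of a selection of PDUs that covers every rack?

Atlas, Flint, Gala together cover every rack (Atlas ∪ Flint ∪ Gala = {Q0, Q1, Q2, Q3, Q4, Q5}); total cost 5 + 6 + 13 = 24.
No covering selection has total cost below 24.

24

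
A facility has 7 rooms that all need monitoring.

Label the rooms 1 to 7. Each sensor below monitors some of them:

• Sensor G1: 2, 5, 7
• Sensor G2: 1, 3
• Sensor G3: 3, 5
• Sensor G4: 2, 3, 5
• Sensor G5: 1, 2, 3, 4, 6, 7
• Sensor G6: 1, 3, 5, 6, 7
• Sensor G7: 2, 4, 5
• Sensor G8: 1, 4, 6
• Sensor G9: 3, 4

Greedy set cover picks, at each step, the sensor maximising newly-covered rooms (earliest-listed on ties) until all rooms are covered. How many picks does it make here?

2

Greedy: pick G5 (covers 6 new) → pick G1 (covers 1 new). Total picks: 2.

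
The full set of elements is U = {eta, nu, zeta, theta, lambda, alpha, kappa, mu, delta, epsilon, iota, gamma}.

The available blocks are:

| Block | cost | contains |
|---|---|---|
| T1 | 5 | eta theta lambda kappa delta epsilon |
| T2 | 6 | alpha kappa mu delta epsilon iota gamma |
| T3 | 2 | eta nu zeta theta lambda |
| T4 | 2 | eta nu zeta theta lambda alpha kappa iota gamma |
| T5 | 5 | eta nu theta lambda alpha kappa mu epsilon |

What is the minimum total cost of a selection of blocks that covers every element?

T2, T3 together cover every element (T2 ∪ T3 = {eta, nu, zeta, theta, lambda, alpha, kappa, mu, delta, epsilon, iota, gamma}); total cost 6 + 2 = 8.
No covering selection has total cost below 8.

8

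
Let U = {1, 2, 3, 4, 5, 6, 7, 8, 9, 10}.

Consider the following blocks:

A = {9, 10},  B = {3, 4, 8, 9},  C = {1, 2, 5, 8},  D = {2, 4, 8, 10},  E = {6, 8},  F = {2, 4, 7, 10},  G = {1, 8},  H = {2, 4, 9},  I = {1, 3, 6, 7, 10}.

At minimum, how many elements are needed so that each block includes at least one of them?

3

Take T = {4, 8, 10}. Each listed block contains at least one of these, so T is a hitting set of size 3.
No choice of 2 elements meets every block, so 3 is the minimum.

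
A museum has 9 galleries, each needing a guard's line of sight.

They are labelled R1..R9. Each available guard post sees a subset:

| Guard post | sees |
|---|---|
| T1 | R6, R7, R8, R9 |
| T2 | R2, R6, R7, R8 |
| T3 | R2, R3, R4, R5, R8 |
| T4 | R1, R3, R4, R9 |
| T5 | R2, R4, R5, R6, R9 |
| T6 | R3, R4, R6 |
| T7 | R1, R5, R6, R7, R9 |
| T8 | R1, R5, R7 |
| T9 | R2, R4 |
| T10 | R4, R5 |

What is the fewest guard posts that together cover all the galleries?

Take {T3, T7}. Their union is {R1, R2, R3, R4, R5, R6, R7, R8, R9}, which is all 9 galleries.
No single guard post has all 9 galleries (the largest, T3, has 5), so 2 is optimal.

2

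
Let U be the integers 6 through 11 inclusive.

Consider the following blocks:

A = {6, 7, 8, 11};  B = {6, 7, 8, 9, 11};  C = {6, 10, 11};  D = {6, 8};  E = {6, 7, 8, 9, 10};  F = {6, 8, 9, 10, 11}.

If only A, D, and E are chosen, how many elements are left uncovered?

0

Union of A, D, E = {6, 7, 8, 9, 10, 11} — that's every element, so 0 are uncovered.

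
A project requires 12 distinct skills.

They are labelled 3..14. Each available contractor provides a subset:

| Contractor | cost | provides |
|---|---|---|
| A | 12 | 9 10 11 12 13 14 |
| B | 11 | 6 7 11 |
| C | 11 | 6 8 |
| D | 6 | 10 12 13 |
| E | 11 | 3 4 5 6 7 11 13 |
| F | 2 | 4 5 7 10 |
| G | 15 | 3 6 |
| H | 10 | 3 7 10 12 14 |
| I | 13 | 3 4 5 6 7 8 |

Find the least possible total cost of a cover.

25

A, I together cover every skill (A ∪ I = {3, 4, 5, 6, 7, 8, 9, 10, 11, 12, 13, 14}); total cost 12 + 13 = 25.
The greedy pick F, A, I costs 27; no covering selection beats 25.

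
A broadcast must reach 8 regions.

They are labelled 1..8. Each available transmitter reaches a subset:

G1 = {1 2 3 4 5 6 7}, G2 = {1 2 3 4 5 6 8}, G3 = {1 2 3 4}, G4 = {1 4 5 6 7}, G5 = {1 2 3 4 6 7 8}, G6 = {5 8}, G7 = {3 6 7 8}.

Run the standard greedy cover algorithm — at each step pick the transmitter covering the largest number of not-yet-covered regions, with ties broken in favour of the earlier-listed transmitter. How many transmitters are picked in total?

Greedy: pick G1 (covers 7 new) → pick G2 (covers 1 new). Total picks: 2.

2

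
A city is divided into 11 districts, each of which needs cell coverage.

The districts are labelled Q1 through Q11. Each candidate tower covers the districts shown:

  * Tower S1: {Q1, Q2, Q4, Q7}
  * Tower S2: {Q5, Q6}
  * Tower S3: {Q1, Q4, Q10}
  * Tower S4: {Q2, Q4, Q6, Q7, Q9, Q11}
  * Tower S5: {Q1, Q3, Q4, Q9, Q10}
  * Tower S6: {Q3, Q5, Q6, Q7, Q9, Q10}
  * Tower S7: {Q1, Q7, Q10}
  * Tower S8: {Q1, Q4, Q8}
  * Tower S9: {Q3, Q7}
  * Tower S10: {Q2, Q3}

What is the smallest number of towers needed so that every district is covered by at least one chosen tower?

Take {S4, S6, S8}. Their union is {Q1, Q2, Q3, Q4, Q5, Q6, Q7, Q8, Q9, Q10, Q11}, which is all 11 districts.
Only S8 contains Q8, so S8 is forced; the remaining 8 districts need at least 2 more towers (each remaining tower adds at most 6) — so at least 3 towers are needed, and 3 is optimal.

3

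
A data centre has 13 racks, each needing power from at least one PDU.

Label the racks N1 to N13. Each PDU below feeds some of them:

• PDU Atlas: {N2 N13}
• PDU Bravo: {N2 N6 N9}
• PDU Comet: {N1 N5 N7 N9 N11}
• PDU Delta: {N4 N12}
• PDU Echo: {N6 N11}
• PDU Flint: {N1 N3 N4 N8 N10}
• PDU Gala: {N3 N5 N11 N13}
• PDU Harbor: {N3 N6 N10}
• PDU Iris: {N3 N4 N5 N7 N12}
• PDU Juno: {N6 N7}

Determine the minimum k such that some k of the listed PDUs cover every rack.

4

Bravo and Flint and Gala and Iris together: Bravo ∪ Flint ∪ Gala ∪ Iris = {N1, N2, N3, N4, N5, N6, N7, N8, N9, N10, N11, N12, N13} — every rack is covered.
No 3 of the 10 PDUs cover everything (all 120 combinations miss at least one rack), so 4 is optimal.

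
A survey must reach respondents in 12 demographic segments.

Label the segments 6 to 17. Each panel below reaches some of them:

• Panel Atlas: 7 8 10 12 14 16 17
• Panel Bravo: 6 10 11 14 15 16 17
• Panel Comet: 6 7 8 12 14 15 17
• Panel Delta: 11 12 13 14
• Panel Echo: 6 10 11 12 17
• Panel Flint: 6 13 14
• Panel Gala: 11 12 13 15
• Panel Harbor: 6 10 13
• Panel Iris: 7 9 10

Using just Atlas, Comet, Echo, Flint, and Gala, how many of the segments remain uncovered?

1

Union of Atlas, Comet, Echo, Flint, Gala = {6, 7, 8, 10, 11, 12, 13, 14, 15, 16, 17}.
Not covered: 9 — 1 segment.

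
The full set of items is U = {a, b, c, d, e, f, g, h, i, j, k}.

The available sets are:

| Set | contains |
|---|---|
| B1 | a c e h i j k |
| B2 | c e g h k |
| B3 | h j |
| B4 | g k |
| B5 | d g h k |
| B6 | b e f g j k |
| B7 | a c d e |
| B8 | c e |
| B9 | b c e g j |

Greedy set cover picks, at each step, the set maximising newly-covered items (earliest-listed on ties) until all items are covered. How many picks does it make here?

Greedy: pick B1 (covers 7 new) → pick B6 (covers 3 new) → pick B5 (covers 1 new). Total picks: 3.

3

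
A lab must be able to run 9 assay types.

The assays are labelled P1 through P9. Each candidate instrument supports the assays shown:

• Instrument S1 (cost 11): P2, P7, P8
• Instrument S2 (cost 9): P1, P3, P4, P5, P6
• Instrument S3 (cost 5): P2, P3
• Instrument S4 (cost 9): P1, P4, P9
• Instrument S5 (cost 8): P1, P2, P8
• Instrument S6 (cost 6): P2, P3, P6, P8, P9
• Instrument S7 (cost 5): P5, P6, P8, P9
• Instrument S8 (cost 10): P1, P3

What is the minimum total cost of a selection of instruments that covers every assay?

S1, S2, S7 together cover every assay (S1 ∪ S2 ∪ S7 = {P1, P2, P3, P4, P5, P6, P7, P8, P9}); total cost 11 + 9 + 5 = 25.
The greedy pick S6, S2, S1 costs 26; no covering selection beats 25.

25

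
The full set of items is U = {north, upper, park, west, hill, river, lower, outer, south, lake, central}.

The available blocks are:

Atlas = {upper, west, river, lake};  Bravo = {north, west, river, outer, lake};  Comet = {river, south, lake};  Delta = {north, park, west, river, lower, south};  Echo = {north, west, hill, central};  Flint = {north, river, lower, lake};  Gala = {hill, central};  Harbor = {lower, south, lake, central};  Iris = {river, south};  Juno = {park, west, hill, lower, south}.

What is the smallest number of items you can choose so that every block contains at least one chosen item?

3

H = {hill, river, central} meets every block (each contains at least one member of H), and |H| = 3.
No choice of 2 items meets every block, so 3 is the minimum.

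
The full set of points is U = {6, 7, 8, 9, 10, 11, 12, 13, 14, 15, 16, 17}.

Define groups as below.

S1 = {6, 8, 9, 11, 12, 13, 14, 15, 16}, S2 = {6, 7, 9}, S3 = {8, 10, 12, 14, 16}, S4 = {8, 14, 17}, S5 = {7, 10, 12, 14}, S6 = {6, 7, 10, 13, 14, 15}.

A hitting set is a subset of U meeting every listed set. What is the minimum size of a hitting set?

2

Take H = {7, 14}. Each listed group contains at least one of these, so H is a hitting set of size 2.
The groups S2, S4 are pairwise disjoint, so any hitting set needs a separate point for each — at least 2. Hence 2 is optimal.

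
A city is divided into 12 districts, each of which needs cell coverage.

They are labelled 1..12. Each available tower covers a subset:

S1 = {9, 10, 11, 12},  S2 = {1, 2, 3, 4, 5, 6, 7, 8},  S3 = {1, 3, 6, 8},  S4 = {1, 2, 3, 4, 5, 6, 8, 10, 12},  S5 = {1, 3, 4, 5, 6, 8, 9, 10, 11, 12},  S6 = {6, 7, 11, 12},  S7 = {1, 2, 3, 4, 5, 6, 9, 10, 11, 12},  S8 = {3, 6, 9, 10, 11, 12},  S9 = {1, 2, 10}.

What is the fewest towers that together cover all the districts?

2

S2 and S5 together: S2 ∪ S5 = {1, 2, 3, 4, 5, 6, 7, 8, 9, 10, 11, 12} — every district is covered.
No single tower has all 12 districts (the largest, S5, has 10), so 2 is optimal.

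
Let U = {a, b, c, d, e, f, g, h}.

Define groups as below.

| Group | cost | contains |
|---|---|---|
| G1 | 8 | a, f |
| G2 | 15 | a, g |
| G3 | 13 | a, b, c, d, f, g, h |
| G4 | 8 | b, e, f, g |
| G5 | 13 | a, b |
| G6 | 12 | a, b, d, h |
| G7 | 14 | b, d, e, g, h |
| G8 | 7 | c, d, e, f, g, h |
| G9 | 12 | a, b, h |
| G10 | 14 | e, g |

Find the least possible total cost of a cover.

G8, G9 together cover every point (G8 ∪ G9 = {a, b, c, d, e, f, g, h}); total cost 7 + 12 = 19.
No covering selection has total cost below 19.

19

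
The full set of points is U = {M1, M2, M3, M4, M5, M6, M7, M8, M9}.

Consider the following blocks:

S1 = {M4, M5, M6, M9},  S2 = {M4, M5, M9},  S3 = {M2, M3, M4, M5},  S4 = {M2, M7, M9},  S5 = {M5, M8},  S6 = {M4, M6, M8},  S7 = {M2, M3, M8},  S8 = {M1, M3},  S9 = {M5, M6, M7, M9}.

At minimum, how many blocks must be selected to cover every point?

4

S4, S5, S6, and S8 cover everything between them: the union {M1, M2, M3, M4, M5, M6, M7, M8, M9} is all of U.
No 3 of the 9 blocks cover everything (all 84 combinations miss at least one point), so 4 is optimal.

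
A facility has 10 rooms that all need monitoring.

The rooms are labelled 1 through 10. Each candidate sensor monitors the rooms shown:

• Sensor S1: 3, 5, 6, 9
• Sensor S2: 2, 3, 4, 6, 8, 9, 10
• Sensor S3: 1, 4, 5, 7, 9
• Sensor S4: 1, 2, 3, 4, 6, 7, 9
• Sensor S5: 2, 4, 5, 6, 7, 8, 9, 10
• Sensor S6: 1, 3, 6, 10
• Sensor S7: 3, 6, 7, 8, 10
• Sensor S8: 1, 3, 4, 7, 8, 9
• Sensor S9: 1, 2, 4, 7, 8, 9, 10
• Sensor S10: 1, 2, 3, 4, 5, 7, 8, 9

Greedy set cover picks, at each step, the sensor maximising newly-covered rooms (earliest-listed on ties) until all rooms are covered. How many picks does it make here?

2

Greedy: pick S5 (covers 8 new) → pick S4 (covers 2 new). Total picks: 2.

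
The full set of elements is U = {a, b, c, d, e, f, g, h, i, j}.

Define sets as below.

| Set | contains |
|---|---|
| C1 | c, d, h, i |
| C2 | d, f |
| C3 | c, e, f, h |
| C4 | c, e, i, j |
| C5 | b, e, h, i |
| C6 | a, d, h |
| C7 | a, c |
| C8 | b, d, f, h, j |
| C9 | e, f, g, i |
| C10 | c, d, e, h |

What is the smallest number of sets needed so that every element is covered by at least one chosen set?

C7 and C8 and C9 together: C7 ∪ C8 ∪ C9 = {a, b, c, d, e, f, g, h, i, j} — every element is covered.
Only C9 contains g, so C9 is forced; the remaining 6 elements need at least 2 more sets (each remaining set adds at most 4) — so at least 3 sets are needed, and 3 is optimal.

3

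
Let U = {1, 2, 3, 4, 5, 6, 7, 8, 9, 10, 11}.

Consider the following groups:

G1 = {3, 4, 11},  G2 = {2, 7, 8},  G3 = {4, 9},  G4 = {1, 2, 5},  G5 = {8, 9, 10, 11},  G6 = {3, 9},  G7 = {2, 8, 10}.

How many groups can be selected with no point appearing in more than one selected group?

G1, G4 are pairwise disjoint (G1={3,4,11}; G4={1,2,5}).
Every remaining group overlaps one of these, and no 3 of the listed groups are pairwise disjoint, so 2 is the maximum.

2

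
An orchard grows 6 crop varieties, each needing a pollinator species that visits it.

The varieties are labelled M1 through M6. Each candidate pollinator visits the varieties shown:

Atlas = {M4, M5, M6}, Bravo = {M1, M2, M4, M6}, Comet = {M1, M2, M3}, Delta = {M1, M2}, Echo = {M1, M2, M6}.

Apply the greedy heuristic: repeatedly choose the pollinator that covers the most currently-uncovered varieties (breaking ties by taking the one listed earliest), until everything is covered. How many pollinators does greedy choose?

Greedy: pick Bravo (covers 4 new) → pick Atlas (covers 1 new) → pick Comet (covers 1 new). Total picks: 3.
(The true minimum cover uses only 2 pollinators, so greedy is not optimal here.)

3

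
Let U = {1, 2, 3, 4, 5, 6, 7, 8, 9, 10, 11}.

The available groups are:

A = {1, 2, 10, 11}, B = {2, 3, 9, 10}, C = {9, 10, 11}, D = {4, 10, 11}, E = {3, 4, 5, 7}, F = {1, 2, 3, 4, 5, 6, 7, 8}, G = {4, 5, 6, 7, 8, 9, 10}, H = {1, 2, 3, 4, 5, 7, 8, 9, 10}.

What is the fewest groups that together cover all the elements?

Take {C, F}. Their union is {1, 2, 3, 4, 5, 6, 7, 8, 9, 10, 11}, which is all 11 elements.
No single group has all 11 elements (the largest, H, has 9), so 2 is optimal.

2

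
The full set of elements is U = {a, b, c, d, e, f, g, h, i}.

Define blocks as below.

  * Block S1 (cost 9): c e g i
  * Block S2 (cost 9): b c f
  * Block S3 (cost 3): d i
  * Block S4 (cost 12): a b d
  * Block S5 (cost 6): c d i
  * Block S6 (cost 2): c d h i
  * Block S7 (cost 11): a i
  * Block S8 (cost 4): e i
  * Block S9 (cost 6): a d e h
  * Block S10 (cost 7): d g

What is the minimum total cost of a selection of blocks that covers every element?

24

S1, S2, S9 together cover every element (S1 ∪ S2 ∪ S9 = {a, b, c, d, e, f, g, h, i}); total cost 9 + 9 + 6 = 24.
No covering selection has total cost below 24.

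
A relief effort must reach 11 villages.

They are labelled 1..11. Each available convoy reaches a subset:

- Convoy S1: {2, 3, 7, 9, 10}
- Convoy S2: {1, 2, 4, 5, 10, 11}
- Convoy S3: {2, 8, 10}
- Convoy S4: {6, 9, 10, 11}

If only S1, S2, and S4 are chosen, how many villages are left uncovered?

1

Union of S1, S2, S4 = {1, 2, 3, 4, 5, 6, 7, 9, 10, 11}.
Not covered: 8 — 1 village.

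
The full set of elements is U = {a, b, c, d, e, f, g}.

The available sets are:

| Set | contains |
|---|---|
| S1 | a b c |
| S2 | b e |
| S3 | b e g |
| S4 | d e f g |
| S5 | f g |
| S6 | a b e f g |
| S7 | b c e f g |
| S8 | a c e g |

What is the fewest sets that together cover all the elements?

2

S1 and S4 cover everything between them: the union {a, b, c, d, e, f, g} is all of U.
No single set has all 7 elements (the largest, S6, has 5), so 2 is optimal.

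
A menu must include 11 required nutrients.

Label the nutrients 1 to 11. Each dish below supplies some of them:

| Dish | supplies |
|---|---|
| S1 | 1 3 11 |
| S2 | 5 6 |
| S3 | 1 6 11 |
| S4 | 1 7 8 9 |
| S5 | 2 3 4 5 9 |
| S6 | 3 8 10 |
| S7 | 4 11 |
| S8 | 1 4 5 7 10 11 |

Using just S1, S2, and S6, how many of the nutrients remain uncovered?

4

Union of S1, S2, S6 = {1, 3, 5, 6, 8, 10, 11}.
Not covered: 2, 4, 7, 9 — 4 nutrients.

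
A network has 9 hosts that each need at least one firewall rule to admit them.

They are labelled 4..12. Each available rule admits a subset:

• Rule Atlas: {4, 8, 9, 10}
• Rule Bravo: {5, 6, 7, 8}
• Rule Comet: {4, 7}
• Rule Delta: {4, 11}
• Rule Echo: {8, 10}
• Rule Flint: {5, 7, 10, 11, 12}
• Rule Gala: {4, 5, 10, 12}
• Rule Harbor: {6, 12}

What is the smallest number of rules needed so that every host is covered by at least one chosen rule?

3

Atlas and Flint and Harbor together: Atlas ∪ Flint ∪ Harbor = {4, 5, 6, 7, 8, 9, 10, 11, 12} — every host is covered.
Only Atlas contains 9, so Atlas is forced; the remaining 5 hosts need at least 2 more rules (each remaining rule adds at most 4) — so at least 3 rules are needed, and 3 is optimal.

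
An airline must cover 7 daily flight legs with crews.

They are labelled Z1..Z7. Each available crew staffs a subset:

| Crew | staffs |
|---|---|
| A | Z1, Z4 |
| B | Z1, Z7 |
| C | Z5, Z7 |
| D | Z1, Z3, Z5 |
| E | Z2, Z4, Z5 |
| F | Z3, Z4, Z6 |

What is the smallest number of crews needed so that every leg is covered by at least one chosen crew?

3

B and E and F together: B ∪ E ∪ F = {Z1, Z2, Z3, Z4, Z5, Z6, Z7} — every leg is covered.
Each crew has at most 3 legs, and 2·3 = 6 < 7 — so at least 3 crews are needed, and 3 is optimal.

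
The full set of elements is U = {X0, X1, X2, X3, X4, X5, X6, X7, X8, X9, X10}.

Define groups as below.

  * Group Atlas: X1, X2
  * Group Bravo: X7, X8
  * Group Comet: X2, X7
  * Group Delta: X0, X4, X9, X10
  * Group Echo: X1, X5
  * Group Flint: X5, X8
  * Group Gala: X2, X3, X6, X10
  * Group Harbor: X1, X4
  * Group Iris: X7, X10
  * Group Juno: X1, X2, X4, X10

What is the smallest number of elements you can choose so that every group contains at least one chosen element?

The 4 elements {X1, X2, X8, X10} hit every group.
No choice of 3 elements meets every group, so 4 is the minimum.

4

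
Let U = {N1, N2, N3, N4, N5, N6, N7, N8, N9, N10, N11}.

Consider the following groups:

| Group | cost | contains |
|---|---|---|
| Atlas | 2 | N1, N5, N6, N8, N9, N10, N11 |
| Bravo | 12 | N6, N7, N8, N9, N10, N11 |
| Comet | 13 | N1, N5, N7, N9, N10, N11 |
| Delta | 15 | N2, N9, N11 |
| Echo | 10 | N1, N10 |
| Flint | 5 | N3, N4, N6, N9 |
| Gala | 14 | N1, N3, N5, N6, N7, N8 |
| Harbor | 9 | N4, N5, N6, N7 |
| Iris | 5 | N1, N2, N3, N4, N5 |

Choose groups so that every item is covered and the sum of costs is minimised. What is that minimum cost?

Atlas, Harbor, Iris together cover every item (Atlas ∪ Harbor ∪ Iris = {N1, N2, N3, N4, N5, N6, N7, N8, N9, N10, N11}); total cost 2 + 9 + 5 = 16.
No covering selection has total cost below 16.

16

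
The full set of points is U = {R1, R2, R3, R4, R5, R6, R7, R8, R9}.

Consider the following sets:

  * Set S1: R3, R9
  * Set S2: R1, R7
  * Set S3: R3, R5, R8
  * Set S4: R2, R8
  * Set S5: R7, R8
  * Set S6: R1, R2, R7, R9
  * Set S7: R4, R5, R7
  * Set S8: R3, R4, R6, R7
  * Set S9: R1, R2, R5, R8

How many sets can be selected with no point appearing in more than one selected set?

3

S1, S2, S4 are pairwise disjoint (S1={R3,R9}; S2={R1,R7}; S4={R2,R8}).
Every remaining set overlaps one of these, and no 4 of the listed sets are pairwise disjoint, so 3 is the maximum.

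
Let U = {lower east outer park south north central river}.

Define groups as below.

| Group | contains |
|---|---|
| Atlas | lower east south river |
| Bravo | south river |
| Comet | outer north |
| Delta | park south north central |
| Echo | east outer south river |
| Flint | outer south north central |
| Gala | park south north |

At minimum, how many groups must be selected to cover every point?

Atlas and Flint and Gala together: Atlas ∪ Flint ∪ Gala = {lower, east, outer, park, south, north, central, river} — every point is covered.
Only Atlas contains lower, so Atlas is forced; the remaining 4 points need at least 2 more groups (each remaining group adds at most 3) — so at least 3 groups are needed, and 3 is optimal.

3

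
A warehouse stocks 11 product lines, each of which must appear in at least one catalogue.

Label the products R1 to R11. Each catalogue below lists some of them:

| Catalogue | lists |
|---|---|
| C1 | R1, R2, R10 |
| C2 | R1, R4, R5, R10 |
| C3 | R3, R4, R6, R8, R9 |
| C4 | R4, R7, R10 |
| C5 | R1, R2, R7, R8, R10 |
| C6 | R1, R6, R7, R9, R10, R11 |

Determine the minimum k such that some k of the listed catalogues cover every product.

4

Take {C2, C3, C5, C6}. Their union is {R1, R2, R3, R4, R5, R6, R7, R8, R9, R10, R11}, which is all 11 products.
No 3 of the 6 catalogues cover everything (all 20 combinations miss at least one product), so 4 is optimal.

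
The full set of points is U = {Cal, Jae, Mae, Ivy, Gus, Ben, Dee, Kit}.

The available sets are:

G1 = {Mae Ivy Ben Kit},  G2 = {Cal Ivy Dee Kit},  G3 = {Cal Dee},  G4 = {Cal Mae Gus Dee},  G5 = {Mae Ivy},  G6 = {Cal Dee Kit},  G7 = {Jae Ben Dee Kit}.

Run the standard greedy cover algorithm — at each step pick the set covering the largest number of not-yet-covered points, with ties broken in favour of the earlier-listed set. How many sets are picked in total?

Greedy: pick G1 (covers 4 new) → pick G4 (covers 3 new) → pick G7 (covers 1 new). Total picks: 3.

3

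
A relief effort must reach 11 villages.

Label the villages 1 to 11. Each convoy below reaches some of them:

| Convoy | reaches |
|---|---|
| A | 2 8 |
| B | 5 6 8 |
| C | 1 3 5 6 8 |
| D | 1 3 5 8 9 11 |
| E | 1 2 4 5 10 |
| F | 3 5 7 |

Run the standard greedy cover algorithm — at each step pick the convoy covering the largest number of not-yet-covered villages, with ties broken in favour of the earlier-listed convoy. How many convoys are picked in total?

4

Greedy: pick D (covers 6 new) → pick E (covers 3 new) → pick B (covers 1 new) → pick F (covers 1 new). Total picks: 4.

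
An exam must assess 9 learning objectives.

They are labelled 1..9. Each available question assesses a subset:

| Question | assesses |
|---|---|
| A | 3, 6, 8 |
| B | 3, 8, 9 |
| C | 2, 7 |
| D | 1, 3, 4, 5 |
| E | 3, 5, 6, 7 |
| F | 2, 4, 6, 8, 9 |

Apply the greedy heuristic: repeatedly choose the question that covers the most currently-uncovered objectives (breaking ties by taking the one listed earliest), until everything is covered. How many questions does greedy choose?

Greedy: pick F (covers 5 new) → pick D (covers 3 new) → pick C (covers 1 new). Total picks: 3.

3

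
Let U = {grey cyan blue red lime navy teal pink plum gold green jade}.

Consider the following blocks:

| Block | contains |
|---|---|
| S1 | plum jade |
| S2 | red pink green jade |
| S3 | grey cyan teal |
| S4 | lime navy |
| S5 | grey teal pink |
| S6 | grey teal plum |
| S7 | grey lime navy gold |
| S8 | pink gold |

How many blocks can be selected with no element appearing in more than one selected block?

S1, S3, S4, S8 are pairwise disjoint (S1={plum,jade}; S3={grey,cyan,teal}; S4={lime,navy}; S8={pink,gold}).
Every remaining block overlaps one of these, and no 5 of the listed blocks are pairwise disjoint, so 4 is the maximum.

4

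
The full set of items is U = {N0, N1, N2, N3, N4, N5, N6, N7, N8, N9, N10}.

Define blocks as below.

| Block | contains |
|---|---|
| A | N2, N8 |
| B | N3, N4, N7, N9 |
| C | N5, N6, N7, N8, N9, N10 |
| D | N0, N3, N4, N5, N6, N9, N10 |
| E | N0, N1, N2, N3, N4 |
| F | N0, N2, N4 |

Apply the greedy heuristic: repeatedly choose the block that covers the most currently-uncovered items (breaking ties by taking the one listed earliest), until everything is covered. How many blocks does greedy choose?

Greedy: pick D (covers 7 new) → pick A (covers 2 new) → pick B (covers 1 new) → pick E (covers 1 new). Total picks: 4.
(The true minimum cover uses only 2 blocks, so greedy is not optimal here.)

4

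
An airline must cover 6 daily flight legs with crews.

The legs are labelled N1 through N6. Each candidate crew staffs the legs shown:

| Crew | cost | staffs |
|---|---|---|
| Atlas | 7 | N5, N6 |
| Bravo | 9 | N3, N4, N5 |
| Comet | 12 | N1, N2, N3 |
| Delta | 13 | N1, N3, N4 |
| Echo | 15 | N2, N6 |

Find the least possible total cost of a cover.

28

Atlas, Bravo, Comet together cover every leg (Atlas ∪ Bravo ∪ Comet = {N1, N2, N3, N4, N5, N6}); total cost 7 + 9 + 12 = 28.
No covering selection has total cost below 28.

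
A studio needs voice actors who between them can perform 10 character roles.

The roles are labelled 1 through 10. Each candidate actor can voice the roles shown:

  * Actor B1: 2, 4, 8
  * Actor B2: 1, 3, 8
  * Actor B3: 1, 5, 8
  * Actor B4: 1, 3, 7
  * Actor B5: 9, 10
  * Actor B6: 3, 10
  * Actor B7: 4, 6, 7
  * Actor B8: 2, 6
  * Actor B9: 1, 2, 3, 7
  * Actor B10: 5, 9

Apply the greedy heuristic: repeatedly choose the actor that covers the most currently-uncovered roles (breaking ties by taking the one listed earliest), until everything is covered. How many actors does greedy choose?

5

Greedy: pick B9 (covers 4 new) → pick B1 (covers 2 new) → pick B5 (covers 2 new) → pick B3 (covers 1 new) → pick B7 (covers 1 new). Total picks: 5.
(The true minimum cover uses only 4 actors, so greedy is not optimal here.)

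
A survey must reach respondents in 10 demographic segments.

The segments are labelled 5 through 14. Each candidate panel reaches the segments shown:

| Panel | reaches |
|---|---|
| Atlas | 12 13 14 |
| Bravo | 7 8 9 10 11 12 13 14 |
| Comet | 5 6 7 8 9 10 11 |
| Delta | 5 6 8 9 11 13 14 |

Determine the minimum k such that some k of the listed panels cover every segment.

Bravo and Comet together: Bravo ∪ Comet = {5, 6, 7, 8, 9, 10, 11, 12, 13, 14} — every segment is covered.
No single panel has all 10 segments (the largest, Bravo, has 8), so 2 is optimal.

2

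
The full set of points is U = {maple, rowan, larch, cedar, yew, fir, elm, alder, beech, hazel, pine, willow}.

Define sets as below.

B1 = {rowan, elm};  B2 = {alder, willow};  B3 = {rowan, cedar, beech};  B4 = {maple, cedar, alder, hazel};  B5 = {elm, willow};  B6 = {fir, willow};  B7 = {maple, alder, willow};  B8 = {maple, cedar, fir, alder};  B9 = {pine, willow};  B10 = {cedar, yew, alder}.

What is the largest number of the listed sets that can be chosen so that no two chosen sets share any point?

B1, B9, B10 are pairwise disjoint (B1={rowan,elm}; B9={pine,willow}; B10={cedar,yew,alder}).
Every remaining set overlaps one of these, and no 4 of the listed sets are pairwise disjoint, so 3 is the maximum.

3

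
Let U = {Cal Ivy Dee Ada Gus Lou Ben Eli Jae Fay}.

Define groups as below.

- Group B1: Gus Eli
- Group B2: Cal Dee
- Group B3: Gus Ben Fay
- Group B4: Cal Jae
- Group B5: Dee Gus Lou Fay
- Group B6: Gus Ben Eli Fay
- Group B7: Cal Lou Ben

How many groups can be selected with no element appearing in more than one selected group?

2

B4, B6 are pairwise disjoint (B4={Cal,Jae}; B6={Gus,Ben,Eli,Fay}).
Every remaining group overlaps one of these, and no 3 of the listed groups are pairwise disjoint, so 2 is the maximum.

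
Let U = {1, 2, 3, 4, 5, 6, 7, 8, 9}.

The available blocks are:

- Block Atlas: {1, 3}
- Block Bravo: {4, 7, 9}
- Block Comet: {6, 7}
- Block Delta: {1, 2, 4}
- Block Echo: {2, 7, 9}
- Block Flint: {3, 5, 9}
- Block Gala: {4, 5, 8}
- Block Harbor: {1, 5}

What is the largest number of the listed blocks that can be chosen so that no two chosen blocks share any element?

Atlas, Comet, Gala are pairwise disjoint (Atlas={1,3}; Comet={6,7}; Gala={4,5,8}).
Every remaining block overlaps one of these, and no 4 of the listed blocks are pairwise disjoint, so 3 is the maximum.

3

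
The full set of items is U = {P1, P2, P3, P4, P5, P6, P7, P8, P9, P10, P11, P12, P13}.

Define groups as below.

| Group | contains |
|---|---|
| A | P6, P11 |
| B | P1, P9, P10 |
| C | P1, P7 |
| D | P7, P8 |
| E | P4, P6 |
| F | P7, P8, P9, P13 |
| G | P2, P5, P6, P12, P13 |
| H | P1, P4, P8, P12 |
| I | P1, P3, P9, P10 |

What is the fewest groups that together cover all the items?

5

A, E, F, G, and I cover everything between them: the union {P1, P2, P3, P4, P5, P6, P7, P8, P9, P10, P11, P12, P13} is all of U.
No 4 of the 9 groups cover everything (all 126 combinations miss at least one item), so 5 is optimal.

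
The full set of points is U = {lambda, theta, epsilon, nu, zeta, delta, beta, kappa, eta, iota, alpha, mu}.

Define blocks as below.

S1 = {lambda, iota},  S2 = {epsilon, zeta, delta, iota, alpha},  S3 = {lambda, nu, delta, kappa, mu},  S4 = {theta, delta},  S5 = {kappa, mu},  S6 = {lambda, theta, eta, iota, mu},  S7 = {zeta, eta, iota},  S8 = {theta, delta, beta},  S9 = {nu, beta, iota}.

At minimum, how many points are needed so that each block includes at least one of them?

3

H = {theta, kappa, iota} meets every block (each contains at least one member of H), and |H| = 3.
The blocks S5, S7, S8 are pairwise disjoint, so any hitting set needs a separate point for each — at least 3. Hence 3 is optimal.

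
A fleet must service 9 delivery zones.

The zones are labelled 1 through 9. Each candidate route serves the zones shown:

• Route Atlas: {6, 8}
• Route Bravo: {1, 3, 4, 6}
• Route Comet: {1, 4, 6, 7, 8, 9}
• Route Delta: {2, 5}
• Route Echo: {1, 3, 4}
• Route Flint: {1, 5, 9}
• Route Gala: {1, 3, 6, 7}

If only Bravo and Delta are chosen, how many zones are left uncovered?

3

Union of Bravo, Delta = {1, 2, 3, 4, 5, 6}.
Not covered: 7, 8, 9 — 3 zones.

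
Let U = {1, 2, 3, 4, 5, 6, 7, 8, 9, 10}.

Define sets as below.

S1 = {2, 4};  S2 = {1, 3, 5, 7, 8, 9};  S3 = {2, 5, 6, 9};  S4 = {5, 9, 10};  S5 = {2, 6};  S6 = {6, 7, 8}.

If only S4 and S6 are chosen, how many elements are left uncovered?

Union of S4, S6 = {5, 6, 7, 8, 9, 10}.
Not covered: 1, 2, 3, 4 — 4 elements.

4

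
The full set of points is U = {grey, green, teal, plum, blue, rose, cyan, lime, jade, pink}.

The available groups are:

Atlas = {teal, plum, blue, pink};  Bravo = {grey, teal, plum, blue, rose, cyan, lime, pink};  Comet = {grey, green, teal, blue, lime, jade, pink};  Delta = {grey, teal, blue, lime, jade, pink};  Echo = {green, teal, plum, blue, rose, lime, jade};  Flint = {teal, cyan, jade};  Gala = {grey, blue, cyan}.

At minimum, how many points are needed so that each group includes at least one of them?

The 2 points {blue, cyan} hit every group.
No single point lies in every group, so at least 2 are needed and 2 is optimal.

2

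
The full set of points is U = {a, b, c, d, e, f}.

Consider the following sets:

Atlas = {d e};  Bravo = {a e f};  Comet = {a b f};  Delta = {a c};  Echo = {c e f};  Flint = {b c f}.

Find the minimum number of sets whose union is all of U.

Atlas, Delta, and Flint cover everything between them: the union {a, b, c, d, e, f} is all of U.
Only Atlas contains d, so Atlas is forced; the remaining 4 points need at least 2 more sets (each remaining set adds at most 3) — so at least 3 sets are needed, and 3 is optimal.

3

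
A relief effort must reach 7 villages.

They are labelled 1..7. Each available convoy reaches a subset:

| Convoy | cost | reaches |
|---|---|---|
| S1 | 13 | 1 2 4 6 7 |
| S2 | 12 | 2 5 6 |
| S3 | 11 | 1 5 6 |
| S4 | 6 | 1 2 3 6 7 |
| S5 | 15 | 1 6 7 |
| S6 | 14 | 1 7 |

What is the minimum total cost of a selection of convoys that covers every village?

30

S1, S3, S4 together cover every village (S1 ∪ S3 ∪ S4 = {1, 2, 3, 4, 5, 6, 7}); total cost 13 + 11 + 6 = 30.
No covering selection has total cost below 30.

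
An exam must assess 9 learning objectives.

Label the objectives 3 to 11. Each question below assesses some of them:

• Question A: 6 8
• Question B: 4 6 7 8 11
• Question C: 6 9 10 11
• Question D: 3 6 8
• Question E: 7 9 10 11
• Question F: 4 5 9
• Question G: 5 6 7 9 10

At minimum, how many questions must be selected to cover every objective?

3

B and D and G together: B ∪ D ∪ G = {3, 4, 5, 6, 7, 8, 9, 10, 11} — every objective is covered.
Only D contains 3, so D is forced; the remaining 6 objectives need at least 2 more questions (each remaining question adds at most 4) — so at least 3 questions are needed, and 3 is optimal.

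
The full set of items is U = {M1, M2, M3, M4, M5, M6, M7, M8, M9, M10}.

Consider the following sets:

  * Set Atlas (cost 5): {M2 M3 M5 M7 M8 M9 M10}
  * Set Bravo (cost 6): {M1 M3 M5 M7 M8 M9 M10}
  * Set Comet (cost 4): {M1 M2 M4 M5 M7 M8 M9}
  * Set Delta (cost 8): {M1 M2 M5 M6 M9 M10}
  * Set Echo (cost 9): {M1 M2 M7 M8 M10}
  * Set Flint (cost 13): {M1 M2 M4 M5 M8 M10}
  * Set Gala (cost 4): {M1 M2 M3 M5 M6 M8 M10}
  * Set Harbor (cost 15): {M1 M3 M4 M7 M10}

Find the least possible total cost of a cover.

8

Comet, Gala together cover every item (Comet ∪ Gala = {M1, M2, M3, M4, M5, M6, M7, M8, M9, M10}); total cost 4 + 4 = 8.
No covering selection has total cost below 8.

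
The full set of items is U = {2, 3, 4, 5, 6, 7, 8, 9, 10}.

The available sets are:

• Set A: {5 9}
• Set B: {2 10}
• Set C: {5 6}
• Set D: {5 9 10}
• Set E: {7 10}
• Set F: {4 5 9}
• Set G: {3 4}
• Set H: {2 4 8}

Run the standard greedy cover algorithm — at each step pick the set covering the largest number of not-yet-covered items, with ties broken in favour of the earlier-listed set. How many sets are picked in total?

5

Greedy: pick D (covers 3 new) → pick H (covers 3 new) → pick C (covers 1 new) → pick E (covers 1 new) → pick G (covers 1 new). Total picks: 5.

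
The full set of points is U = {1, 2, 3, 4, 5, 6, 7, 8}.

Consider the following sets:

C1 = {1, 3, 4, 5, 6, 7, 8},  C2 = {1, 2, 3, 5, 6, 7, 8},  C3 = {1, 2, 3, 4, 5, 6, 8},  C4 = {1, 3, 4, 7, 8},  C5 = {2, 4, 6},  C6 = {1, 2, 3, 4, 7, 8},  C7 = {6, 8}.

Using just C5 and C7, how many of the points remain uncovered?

Union of C5, C7 = {2, 4, 6, 8}.
Not covered: 1, 3, 5, 7 — 4 points.

4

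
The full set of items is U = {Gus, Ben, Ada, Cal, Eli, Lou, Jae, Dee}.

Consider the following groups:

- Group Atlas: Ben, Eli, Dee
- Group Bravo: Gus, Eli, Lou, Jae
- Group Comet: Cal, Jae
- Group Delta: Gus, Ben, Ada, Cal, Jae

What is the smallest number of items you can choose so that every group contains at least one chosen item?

2

Take H = {Jae, Dee}. Each listed group contains at least one of these, so H is a hitting set of size 2.
The groups Atlas, Comet are pairwise disjoint, so any hitting set needs a separate item for each — at least 2. Hence 2 is optimal.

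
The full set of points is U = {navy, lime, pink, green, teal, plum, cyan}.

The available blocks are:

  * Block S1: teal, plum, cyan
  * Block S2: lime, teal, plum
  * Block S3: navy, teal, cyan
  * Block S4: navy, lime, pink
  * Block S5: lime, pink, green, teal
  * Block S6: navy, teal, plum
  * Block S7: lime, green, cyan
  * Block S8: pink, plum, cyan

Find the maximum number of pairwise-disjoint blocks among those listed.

S1, S4 are pairwise disjoint (S1={teal,plum,cyan}; S4={navy,lime,pink}).
Every remaining block overlaps one of these, and no 3 of the listed blocks are pairwise disjoint, so 2 is the maximum.

2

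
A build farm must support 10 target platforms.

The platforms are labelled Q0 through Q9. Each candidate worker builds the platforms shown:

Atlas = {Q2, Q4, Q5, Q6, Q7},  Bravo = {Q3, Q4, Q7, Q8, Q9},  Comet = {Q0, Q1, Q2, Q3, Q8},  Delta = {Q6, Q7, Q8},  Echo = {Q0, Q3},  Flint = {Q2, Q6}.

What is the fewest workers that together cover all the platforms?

3

Atlas and Bravo and Comet together: Atlas ∪ Bravo ∪ Comet = {Q0, Q1, Q2, Q3, Q4, Q5, Q6, Q7, Q8, Q9} — every platform is covered.
Only Comet contains Q1, so Comet is forced; the remaining 5 platforms need at least 2 more workers (each remaining worker adds at most 4) — so at least 3 workers are needed, and 3 is optimal.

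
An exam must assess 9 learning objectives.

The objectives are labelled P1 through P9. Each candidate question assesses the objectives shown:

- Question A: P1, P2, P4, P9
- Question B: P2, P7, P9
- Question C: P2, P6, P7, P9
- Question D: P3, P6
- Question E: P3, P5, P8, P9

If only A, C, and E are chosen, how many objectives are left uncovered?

Union of A, C, E = {P1, P2, P3, P4, P5, P6, P7, P8, P9} — that's every objective, so 0 are uncovered.

0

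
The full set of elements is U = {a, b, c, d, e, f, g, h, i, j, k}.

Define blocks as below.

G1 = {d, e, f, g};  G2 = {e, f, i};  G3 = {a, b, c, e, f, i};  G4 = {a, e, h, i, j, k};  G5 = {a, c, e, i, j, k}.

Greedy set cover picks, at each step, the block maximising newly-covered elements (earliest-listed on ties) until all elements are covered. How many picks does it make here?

3

Greedy: pick G3 (covers 6 new) → pick G4 (covers 3 new) → pick G1 (covers 2 new). Total picks: 3.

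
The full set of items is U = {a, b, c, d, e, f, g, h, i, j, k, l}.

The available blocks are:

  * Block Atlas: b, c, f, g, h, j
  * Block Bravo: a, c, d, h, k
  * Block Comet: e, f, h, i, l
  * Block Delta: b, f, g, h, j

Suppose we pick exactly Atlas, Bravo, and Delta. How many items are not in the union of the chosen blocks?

Union of Atlas, Bravo, Delta = {a, b, c, d, f, g, h, j, k}.
Not covered: e, i, l — 3 items.

3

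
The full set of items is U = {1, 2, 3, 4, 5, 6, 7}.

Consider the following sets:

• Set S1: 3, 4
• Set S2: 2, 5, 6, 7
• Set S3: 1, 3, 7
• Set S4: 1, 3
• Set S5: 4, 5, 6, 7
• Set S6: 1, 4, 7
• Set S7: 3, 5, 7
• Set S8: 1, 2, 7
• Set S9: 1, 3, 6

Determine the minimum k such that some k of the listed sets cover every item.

3

S1, S2, and S4 cover everything between them: the union {1, 2, 3, 4, 5, 6, 7} is all of U.
No 2 of the 9 sets cover everything (all 36 combinations miss at least one item), so 3 is optimal.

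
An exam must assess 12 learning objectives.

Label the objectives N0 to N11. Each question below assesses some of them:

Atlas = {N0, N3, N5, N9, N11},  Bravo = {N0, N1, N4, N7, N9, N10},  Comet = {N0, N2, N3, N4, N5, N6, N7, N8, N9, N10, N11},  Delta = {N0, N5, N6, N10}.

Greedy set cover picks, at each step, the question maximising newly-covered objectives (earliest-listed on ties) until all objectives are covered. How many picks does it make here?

2

Greedy: pick Comet (covers 11 new) → pick Bravo (covers 1 new). Total picks: 2.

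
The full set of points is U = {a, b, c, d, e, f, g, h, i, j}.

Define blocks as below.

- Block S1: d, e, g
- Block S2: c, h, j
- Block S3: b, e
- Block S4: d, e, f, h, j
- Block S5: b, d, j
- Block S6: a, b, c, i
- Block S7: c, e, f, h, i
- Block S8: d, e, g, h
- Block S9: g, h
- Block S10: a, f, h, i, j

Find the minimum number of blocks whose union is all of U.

3

S4 and S6 and S8 together: S4 ∪ S6 ∪ S8 = {a, b, c, d, e, f, g, h, i, j} — every point is covered.
No 2 of the 10 blocks cover everything (all 45 combinations miss at least one point), so 3 is optimal.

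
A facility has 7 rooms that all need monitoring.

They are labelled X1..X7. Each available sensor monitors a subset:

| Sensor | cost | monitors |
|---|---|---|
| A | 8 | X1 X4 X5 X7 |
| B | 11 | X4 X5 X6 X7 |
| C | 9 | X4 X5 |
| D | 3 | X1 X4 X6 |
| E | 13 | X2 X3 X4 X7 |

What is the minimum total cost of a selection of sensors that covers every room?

A, D, E together cover every room (A ∪ D ∪ E = {X1, X2, X3, X4, X5, X6, X7}); total cost 8 + 3 + 13 = 24.
No covering selection has total cost below 24.

24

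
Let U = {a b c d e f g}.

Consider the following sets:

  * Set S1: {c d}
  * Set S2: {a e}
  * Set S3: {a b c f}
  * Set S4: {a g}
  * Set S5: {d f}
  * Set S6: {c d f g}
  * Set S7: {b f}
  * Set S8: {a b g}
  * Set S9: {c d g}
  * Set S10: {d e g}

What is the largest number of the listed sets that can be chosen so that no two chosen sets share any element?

3

S2, S7, S9 are pairwise disjoint (S2={a,e}; S7={b,f}; S9={c,d,g}).
Every remaining set overlaps one of these, and no 4 of the listed sets are pairwise disjoint, so 3 is the maximum.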